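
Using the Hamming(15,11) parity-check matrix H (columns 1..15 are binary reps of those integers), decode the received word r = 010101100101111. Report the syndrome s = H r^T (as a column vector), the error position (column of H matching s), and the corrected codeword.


s = (1, 1, 0, 1)^T, error position = 13, corrected codeword c = 010101100101011

Compute s = H r^T mod 2 one row at a time:
  s_1 = 0 + 0 + 1 + 0 + 1 + 1 + 1 + 1 = 5 ≡ 1 (mod 2).
  s_2 = 1 + 0 + 1 + 1 + 1 + 1 + 1 + 1 = 7 ≡ 1 (mod 2).
  s_3 = 1 + 0 + 1 + 1 + 1 + 0 + 1 + 1 = 6 ≡ 0 (mod 2).
  s_4 = 0 + 0 + 0 + 1 + 0 + 0 + 1 + 1 = 3 ≡ 1 (mod 2).
s = (1, 1, 0, 1)^T — this equals column 13 of H (binary 1101), so error is at position 13.
Correct: flip bit 13 of r = 010101100101111 to get c = 010101100101011.


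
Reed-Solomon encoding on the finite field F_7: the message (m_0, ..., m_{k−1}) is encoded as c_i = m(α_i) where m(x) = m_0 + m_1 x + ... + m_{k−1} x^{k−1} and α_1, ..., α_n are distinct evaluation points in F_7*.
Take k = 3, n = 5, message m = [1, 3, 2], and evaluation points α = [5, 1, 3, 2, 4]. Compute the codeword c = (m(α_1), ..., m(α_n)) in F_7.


c = [3, 6, 0, 1, 3]

Message polynomial: m(x) = 1 + 3·x + 2·x^2 (mod 7).
For each evaluation point α_i, compute m(α_i) mod 7:
  α_1 = 5: Horner steps 2 → 6 → 3, so m(5) = 3.
  α_2 = 1: Horner steps 2 → 5 → 6, so m(1) = 6.
  α_3 = 3: Horner steps 2 → 2 → 0, so m(3) = 0.
  α_4 = 2: Horner steps 2 → 0 → 1, so m(2) = 1.
  α_5 = 4: Horner steps 2 → 4 → 3, so m(4) = 3.
Codeword c = [3, 6, 0, 1, 3] ∈ F_7^5.


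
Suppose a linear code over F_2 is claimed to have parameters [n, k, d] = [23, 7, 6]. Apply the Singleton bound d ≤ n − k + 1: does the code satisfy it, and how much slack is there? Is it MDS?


Singleton RHS = n − k + 1 = 17, slack = 11, bound satisfied, not MDS.

Singleton bound: d ≤ n − k + 1.
Here n = 23, k = 7, so n − k + 1 = 17.
Given d = 6, check d ≤ 17: YES.
Slack = (n − k + 1) − d = 11.
The code is NOT MDS (slack = 11 > 0).
Description: the claimed parameters are [23, 7, 6]_2; such a code would be non-MDS.


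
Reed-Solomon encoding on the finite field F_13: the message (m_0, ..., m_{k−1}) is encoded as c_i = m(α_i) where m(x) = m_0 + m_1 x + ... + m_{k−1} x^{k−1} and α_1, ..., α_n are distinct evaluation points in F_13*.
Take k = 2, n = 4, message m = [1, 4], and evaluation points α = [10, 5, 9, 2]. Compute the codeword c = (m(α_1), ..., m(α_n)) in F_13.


c = [2, 8, 11, 9]

Message polynomial: m(x) = 1 + 4·x (mod 13).
For each evaluation point α_i, compute m(α_i) mod 13:
  α_1 = 10: Horner steps 4 → 2, so m(10) = 2.
  α_2 = 5: Horner steps 4 → 8, so m(5) = 8.
  α_3 = 9: Horner steps 4 → 11, so m(9) = 11.
  α_4 = 2: Horner steps 4 → 9, so m(2) = 9.
Codeword c = [2, 8, 11, 9] ∈ F_13^4.


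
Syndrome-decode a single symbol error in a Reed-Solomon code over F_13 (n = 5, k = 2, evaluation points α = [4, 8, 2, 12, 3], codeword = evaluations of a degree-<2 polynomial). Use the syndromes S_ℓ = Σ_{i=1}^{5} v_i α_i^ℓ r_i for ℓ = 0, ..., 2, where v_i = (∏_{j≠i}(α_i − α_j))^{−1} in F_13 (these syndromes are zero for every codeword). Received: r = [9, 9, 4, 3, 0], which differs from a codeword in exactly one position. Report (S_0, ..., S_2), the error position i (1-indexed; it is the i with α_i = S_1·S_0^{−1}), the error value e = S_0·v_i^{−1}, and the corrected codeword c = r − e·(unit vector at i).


S = (3, 11, 10), error at position 2, error magnitude e = 3, c = [9, 6, 4, 3, 0].

Step 1: column multipliers v_i = (∏_{j≠i}(α_i − α_j))^{−1} mod 13.
  i = 1 (α = 4): (4−8)(4−2)(4−12)(4−3) = (−4)·2·(−8)·1 = 64 ≡ 12, so v_1 = 12^{−1} = 12 (mod 13).
  i = 2 (α = 8): (8−4)(8−2)(8−12)(8−3) = 4·6·(−4)·5 = −480 ≡ 1, so v_2 = 1^{−1} = 1 (mod 13).
  i = 3 (α = 2): (2−4)(2−8)(2−12)(2−3) = (−2)·(−6)·(−10)·(−1) = 120 ≡ 3, so v_3 = 3^{−1} = 9 (mod 13).
  i = 4 (α = 12): (12−4)(12−8)(12−2)(12−3) = 8·4·10·9 = 2880 ≡ 7, so v_4 = 7^{−1} = 2 (mod 13).
  i = 5 (α = 3): (3−4)(3−8)(3−2)(3−12) = (−1)·(−5)·1·(−9) = −45 ≡ 7, so v_5 = 7^{−1} = 2 (mod 13).
  v = [12, 1, 9, 2, 2].
Step 2: syndromes of r = [9, 9, 4, 3, 0] (all sums mod 13).
  S_0 = Σ v_i r_i = 12·9 + 1·9 + 9·4 + 2·3 + 2·0 = 159 ≡ 3.
  S_1 = Σ v_i α_i r_i = 12·4·9 + 1·8·9 + 9·2·4 + 2·12·3 + 2·3·0 = 648 ≡ 11.
  α_i^2 mod 13 = [3, 12, 4, 1, 9].
  S_2 = Σ v_i α_i^2 r_i = 12·3·9 + 1·12·9 + 9·4·4 + 2·1·3 + 2·9·0 = 582 ≡ 10.
  S = (3, 11, 10) ≠ 0, so r is not a codeword (an error is present).
Step 3: locate the error. For a single error e at position i, S_ℓ = v_i·e·α_i^ℓ, so α_err = S_1/S_0.
  S_0^{−1} = 3^{−1} = 9 (mod 13), so α_err = 11·9 = 99 ≡ 8 = α_2. Error position i = 2.
  Consistency check: S_2/S_1 = 10·6 = 60 ≡ 8 = α_err ✓ (single-error assumption holds).
Step 4: error magnitude e = S_0/v_2 = S_0·∏_{j≠2}(α_2 − α_j) = 3·1 = 3 ≡ 3 (mod 13).
Step 5: correct position 2: c_2 = r_2 − e = 9 − 3 ≡ 6 (mod 13). Hence c = [9, 6, 4, 3, 0].
  Check: interpolating c through the α_i gives m(x) = 12 + 9·x (degree < 2) with m(α_i) = c_i for every i, so c is indeed a codeword.


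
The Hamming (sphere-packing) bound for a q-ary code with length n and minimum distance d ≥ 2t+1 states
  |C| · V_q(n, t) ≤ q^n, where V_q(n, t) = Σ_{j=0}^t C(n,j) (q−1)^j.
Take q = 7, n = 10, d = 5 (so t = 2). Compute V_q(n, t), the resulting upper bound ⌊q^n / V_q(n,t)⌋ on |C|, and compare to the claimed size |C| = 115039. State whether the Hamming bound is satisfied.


V_q(n, t) = 1681, q^n = 282475249, Hamming bound = 168040, |C| = 115039 ≤ bound (satisfied).

Step 1: Compute V_q(n, t) = Σ_{j=0}^2 C(n, j) (q−1)^j.
  j = 0: C(10,0)·(6)^0 = 1·1 = 1.
  j = 1: C(10,1)·(6)^1 = 10·6 = 60.
  j = 2: C(10,2)·(6)^2 = 45·36 = 1620.
  V_q(n, t) = 1 + 60 + 1620 = 1681.
Step 2: q^n = 7^10 = 282475249.
Step 3: Hamming bound ⌊q^n / V_q(n,t)⌋ = ⌊282475249/1681⌋ = 168040.
Step 4: Compare |C| = 115039 to 168040: satisfied.
The claimed |C| lies below the Hamming bound.


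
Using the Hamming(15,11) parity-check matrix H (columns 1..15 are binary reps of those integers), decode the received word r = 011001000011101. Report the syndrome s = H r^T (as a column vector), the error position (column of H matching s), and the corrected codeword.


s = (0, 0, 1, 0)^T, error position = 2, corrected codeword c = 001001000011101

Compute s = H r^T mod 2 one row at a time:
  s_1 = 0 + 0 + 0 + 1 + 1 + 1 + 0 + 1 = 4 ≡ 0 (mod 2).
  s_2 = 0 + 0 + 1 + 0 + 1 + 1 + 0 + 1 = 4 ≡ 0 (mod 2).
  s_3 = 1 + 1 + 1 + 0 + 0 + 1 + 0 + 1 = 5 ≡ 1 (mod 2).
  s_4 = 0 + 1 + 0 + 0 + 0 + 1 + 1 + 1 = 4 ≡ 0 (mod 2).
s = (0, 0, 1, 0)^T — this equals column 2 of H (binary 0010), so error is at position 2.
Correct: flip bit 2 of r = 011001000011101 to get c = 001001000011101.


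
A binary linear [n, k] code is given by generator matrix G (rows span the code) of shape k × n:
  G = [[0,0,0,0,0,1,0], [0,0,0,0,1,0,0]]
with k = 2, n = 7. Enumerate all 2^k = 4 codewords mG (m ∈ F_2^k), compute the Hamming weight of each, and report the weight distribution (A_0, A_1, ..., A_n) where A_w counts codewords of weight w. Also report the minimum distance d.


Weight distribution: A_0 = 1, A_1 = 2, A_2 = 1. Minimum distance d = 1.

Enumerate all 2^2 = 4 messages m ∈ F_2^2.
For each, compute codeword c = mG in F_2^7, then tally its weight.
  m = 00 → c = 0000000, weight = 0.
  m = 10 → c = 0000010, weight = 1.
  m = 01 → c = 0000100, weight = 1.
  m = 11 → c = 0000110, weight = 2.
Tally weights:
  weight 0: 1 codewords.
  weight 1: 2 codewords.
  weight 2: 1 codewords.
Minimum distance d = smallest w > 0 with A_w > 0 = 1.
Sanity: Σ A_w = 4 = 2^2 = 4 ✓.


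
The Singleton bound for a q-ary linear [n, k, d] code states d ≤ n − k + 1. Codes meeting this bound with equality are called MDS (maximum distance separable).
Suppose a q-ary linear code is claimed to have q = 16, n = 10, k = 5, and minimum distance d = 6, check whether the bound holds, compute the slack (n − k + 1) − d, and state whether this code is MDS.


Singleton RHS = n − k + 1 = 6, slack = 0, bound satisfied, MDS.

Singleton bound: d ≤ n − k + 1.
Here n = 10, k = 5, so n − k + 1 = 6.
Given d = 6, check d ≤ 6: YES.
Slack = (n − k + 1) − d = 0.
The code is MDS (slack = 0).
Description: the claimed parameters are [10, 5, 6]_16; such a code would be MDS (meets Singleton bound).


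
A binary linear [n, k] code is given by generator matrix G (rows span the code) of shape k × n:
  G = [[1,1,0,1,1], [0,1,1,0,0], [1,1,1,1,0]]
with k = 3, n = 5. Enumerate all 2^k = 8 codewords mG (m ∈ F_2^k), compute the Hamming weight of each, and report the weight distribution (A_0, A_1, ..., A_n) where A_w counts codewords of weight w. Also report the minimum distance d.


Weight distribution: A_0 = 1, A_2 = 4, A_4 = 3. Minimum distance d = 2.

Enumerate all 2^3 = 8 messages m ∈ F_2^3.
For each, compute codeword c = mG in F_2^5, then tally its weight.
  m = 000 → c = 00000, weight = 0.
  m = 100 → c = 11011, weight = 4.
  m = 010 → c = 01100, weight = 2.
  m = 110 → c = 10111, weight = 4.
  m = 001 → c = 11110, weight = 4.
  m = 101 → c = 00101, weight = 2.
  m = 011 → c = 10010, weight = 2.
  m = 111 → c = 01001, weight = 2.
Tally weights:
  weight 0: 1 codewords.
  weight 2: 4 codewords.
  weight 4: 3 codewords.
Minimum distance d = smallest w > 0 with A_w > 0 = 2.
Sanity: Σ A_w = 8 = 2^3 = 8 ✓.


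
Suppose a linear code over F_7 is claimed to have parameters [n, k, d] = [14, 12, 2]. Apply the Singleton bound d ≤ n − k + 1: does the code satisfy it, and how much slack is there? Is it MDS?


Singleton RHS = n − k + 1 = 3, slack = 1, bound satisfied, not MDS.

Singleton bound: d ≤ n − k + 1.
Here n = 14, k = 12, so n − k + 1 = 3.
Given d = 2, check d ≤ 3: YES.
Slack = (n − k + 1) − d = 1.
The code is NOT MDS (slack = 1 > 0).
Description: the claimed parameters are [14, 12, 2]_7; such a code would be non-MDS.


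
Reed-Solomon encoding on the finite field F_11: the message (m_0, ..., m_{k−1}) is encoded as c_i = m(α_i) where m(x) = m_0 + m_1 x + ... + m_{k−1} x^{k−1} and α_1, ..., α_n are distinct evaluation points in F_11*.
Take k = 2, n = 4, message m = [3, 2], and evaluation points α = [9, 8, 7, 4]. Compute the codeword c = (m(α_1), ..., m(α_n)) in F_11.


c = [10, 8, 6, 0]

Message polynomial: m(x) = 3 + 2·x (mod 11).
For each evaluation point α_i, compute m(α_i) mod 11:
  α_1 = 9: Horner steps 2 → 10, so m(9) = 10.
  α_2 = 8: Horner steps 2 → 8, so m(8) = 8.
  α_3 = 7: Horner steps 2 → 6, so m(7) = 6.
  α_4 = 4: Horner steps 2 → 0, so m(4) = 0.
Codeword c = [10, 8, 6, 0] ∈ F_11^4.


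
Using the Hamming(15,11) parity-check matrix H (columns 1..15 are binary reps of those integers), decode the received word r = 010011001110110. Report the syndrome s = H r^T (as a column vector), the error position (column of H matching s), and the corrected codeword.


s = (1, 0, 1, 0)^T, error position = 10, corrected codeword c = 010011001010110

Compute s = H r^T mod 2 one row at a time:
  s_1 = 0 + 1 + 1 + 1 + 0 + 1 + 1 + 0 = 5 ≡ 1 (mod 2).
  s_2 = 0 + 1 + 1 + 0 + 0 + 1 + 1 + 0 = 4 ≡ 0 (mod 2).
  s_3 = 1 + 0 + 1 + 0 + 1 + 1 + 1 + 0 = 5 ≡ 1 (mod 2).
  s_4 = 0 + 0 + 1 + 0 + 1 + 1 + 1 + 0 = 4 ≡ 0 (mod 2).
s = (1, 0, 1, 0)^T — this equals column 10 of H (binary 1010), so error is at position 10.
Correct: flip bit 10 of r = 010011001110110 to get c = 010011001010110.


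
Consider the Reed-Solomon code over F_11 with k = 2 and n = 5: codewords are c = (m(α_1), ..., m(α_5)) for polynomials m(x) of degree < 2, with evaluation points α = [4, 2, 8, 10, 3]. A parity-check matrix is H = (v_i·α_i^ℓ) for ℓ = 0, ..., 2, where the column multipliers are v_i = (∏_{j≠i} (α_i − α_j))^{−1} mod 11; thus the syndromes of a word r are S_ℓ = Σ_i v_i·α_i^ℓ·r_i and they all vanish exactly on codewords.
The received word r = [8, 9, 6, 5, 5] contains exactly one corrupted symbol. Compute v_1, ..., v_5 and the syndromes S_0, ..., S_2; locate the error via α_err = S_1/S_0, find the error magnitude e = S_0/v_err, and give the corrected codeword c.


S = (10, 8, 2), error at position 5, error magnitude e = 2, c = [8, 9, 6, 5, 3].

Step 1: column multipliers v_i = (∏_{j≠i}(α_i − α_j))^{−1} mod 11.
  i = 1 (α = 4): (4−2)(4−8)(4−10)(4−3) = 2·(−4)·(−6)·1 = 48 ≡ 4, so v_1 = 4^{−1} = 3 (mod 11).
  i = 2 (α = 2): (2−4)(2−8)(2−10)(2−3) = (−2)·(−6)·(−8)·(−1) = 96 ≡ 8, so v_2 = 8^{−1} = 7 (mod 11).
  i = 3 (α = 8): (8−4)(8−2)(8−10)(8−3) = 4·6·(−2)·5 = −240 ≡ 2, so v_3 = 2^{−1} = 6 (mod 11).
  i = 4 (α = 10): (10−4)(10−2)(10−8)(10−3) = 6·8·2·7 = 672 ≡ 1, so v_4 = 1^{−1} = 1 (mod 11).
  i = 5 (α = 3): (3−4)(3−2)(3−8)(3−10) = (−1)·1·(−5)·(−7) = −35 ≡ 9, so v_5 = 9^{−1} = 5 (mod 11).
  v = [3, 7, 6, 1, 5].
Step 2: syndromes of r = [8, 9, 6, 5, 5] (all sums mod 11).
  S_0 = Σ v_i r_i = 3·8 + 7·9 + 6·6 + 1·5 + 5·5 = 153 ≡ 10.
  S_1 = Σ v_i α_i r_i = 3·4·8 + 7·2·9 + 6·8·6 + 1·10·5 + 5·3·5 = 635 ≡ 8.
  α_i^2 mod 11 = [5, 4, 9, 1, 9].
  S_2 = Σ v_i α_i^2 r_i = 3·5·8 + 7·4·9 + 6·9·6 + 1·1·5 + 5·9·5 = 926 ≡ 2.
  S = (10, 8, 2) ≠ 0, so r is not a codeword (an error is present).
Step 3: locate the error. For a single error e at position i, S_ℓ = v_i·e·α_i^ℓ, so α_err = S_1/S_0.
  S_0^{−1} = 10^{−1} = 10 (mod 11), so α_err = 8·10 = 80 ≡ 3 = α_5. Error position i = 5.
  Consistency check: S_2/S_1 = 2·7 = 14 ≡ 3 = α_err ✓ (single-error assumption holds).
Step 4: error magnitude e = S_0/v_5 = S_0·∏_{j≠5}(α_5 − α_j) = 10·9 = 90 ≡ 2 (mod 11).
Step 5: correct position 5: c_5 = r_5 − e = 5 − 2 ≡ 3 (mod 11). Hence c = [8, 9, 6, 5, 3].
  Check: interpolating c through the α_i gives m(x) = 10 + 5·x (degree < 2) with m(α_i) = c_i for every i, so c is indeed a codeword.


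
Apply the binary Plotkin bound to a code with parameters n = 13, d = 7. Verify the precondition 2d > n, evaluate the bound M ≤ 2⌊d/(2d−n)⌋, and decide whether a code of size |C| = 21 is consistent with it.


Plotkin bound M ≤ 14; given |C| = 21 > bound (violated).

Check applicability: 2d = 14, n = 13.
2d − n = 1 > 0, so Plotkin applies.
Compute d/(2d−n) = 7/1 ≈ 7.0000.
⌊d/(2d−n)⌋ = 7.
Plotkin bound: M ≤ 2·7 = 14.
Given |C| = 21, check: VIOLATED.
This |C| is above the Plotkin bound, so no binary code with n = 13, d = 7 and 21 codewords exists.


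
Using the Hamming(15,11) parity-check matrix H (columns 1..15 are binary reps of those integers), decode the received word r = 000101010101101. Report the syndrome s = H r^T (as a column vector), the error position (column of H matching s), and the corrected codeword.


s = (1, 1, 1, 0)^T, error position = 14, corrected codeword c = 000101010101111

Compute s = H r^T mod 2 one row at a time:
  s_1 = 1 + 0 + 1 + 0 + 1 + 1 + 0 + 1 = 5 ≡ 1 (mod 2).
  s_2 = 1 + 0 + 1 + 0 + 1 + 1 + 0 + 1 = 5 ≡ 1 (mod 2).
  s_3 = 0 + 0 + 1 + 0 + 1 + 0 + 0 + 1 = 3 ≡ 1 (mod 2).
  s_4 = 0 + 0 + 0 + 0 + 0 + 0 + 1 + 1 = 2 ≡ 0 (mod 2).
s = (1, 1, 1, 0)^T — this equals column 14 of H (binary 1110), so error is at position 14.
Correct: flip bit 14 of r = 000101010101101 to get c = 000101010101111.


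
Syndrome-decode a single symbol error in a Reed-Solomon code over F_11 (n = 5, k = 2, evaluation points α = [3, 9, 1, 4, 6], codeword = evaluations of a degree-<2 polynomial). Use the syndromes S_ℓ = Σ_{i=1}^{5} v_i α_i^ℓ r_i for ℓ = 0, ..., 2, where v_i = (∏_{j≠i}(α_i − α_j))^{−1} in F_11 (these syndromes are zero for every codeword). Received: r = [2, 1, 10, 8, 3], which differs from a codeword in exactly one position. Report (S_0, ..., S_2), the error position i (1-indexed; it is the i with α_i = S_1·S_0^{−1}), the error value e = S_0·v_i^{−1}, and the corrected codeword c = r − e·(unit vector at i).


S = (1, 3, 9), error at position 1, error magnitude e = 8, c = [5, 1, 10, 8, 3].

Step 1: column multipliers v_i = (∏_{j≠i}(α_i − α_j))^{−1} mod 11.
  i = 1 (α = 3): (3−9)(3−1)(3−4)(3−6) = (−6)·2·(−1)·(−3) = −36 ≡ 8, so v_1 = 8^{−1} = 7 (mod 11).
  i = 2 (α = 9): (9−3)(9−1)(9−4)(9−6) = 6·8·5·3 = 720 ≡ 5, so v_2 = 5^{−1} = 9 (mod 11).
  i = 3 (α = 1): (1−3)(1−9)(1−4)(1−6) = (−2)·(−8)·(−3)·(−5) = 240 ≡ 9, so v_3 = 9^{−1} = 5 (mod 11).
  i = 4 (α = 4): (4−3)(4−9)(4−1)(4−6) = 1·(−5)·3·(−2) = 30 ≡ 8, so v_4 = 8^{−1} = 7 (mod 11).
  i = 5 (α = 6): (6−3)(6−9)(6−1)(6−4) = 3·(−3)·5·2 = −90 ≡ 9, so v_5 = 9^{−1} = 5 (mod 11).
  v = [7, 9, 5, 7, 5].
Step 2: syndromes of r = [2, 1, 10, 8, 3] (all sums mod 11).
  S_0 = Σ v_i r_i = 7·2 + 9·1 + 5·10 + 7·8 + 5·3 = 144 ≡ 1.
  S_1 = Σ v_i α_i r_i = 7·3·2 + 9·9·1 + 5·1·10 + 7·4·8 + 5·6·3 = 487 ≡ 3.
  α_i^2 mod 11 = [9, 4, 1, 5, 3].
  S_2 = Σ v_i α_i^2 r_i = 7·9·2 + 9·4·1 + 5·1·10 + 7·5·8 + 5·3·3 = 537 ≡ 9.
  S = (1, 3, 9) ≠ 0, so r is not a codeword (an error is present).
Step 3: locate the error. For a single error e at position i, S_ℓ = v_i·e·α_i^ℓ, so α_err = S_1/S_0.
  S_0^{−1} = 1^{−1} = 1 (mod 11), so α_err = 3·1 = 3 ≡ 3 = α_1. Error position i = 1.
  Consistency check: S_2/S_1 = 9·4 = 36 ≡ 3 = α_err ✓ (single-error assumption holds).
Step 4: error magnitude e = S_0/v_1 = S_0·∏_{j≠1}(α_1 − α_j) = 1·8 = 8 ≡ 8 (mod 11).
Step 5: correct position 1: c_1 = r_1 − e = 2 − 8 ≡ 5 (mod 11). Hence c = [5, 1, 10, 8, 3].
  Check: interpolating c through the α_i gives m(x) = 7 + 3·x (degree < 2) with m(α_i) = c_i for every i, so c is indeed a codeword.


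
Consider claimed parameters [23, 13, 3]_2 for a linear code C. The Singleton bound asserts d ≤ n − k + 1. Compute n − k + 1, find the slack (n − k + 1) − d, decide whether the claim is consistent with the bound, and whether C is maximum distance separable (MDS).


Singleton RHS = n − k + 1 = 11, slack = 8, bound satisfied, not MDS.

Singleton bound: d ≤ n − k + 1.
Here n = 23, k = 13, so n − k + 1 = 11.
Given d = 3, check d ≤ 11: YES.
Slack = (n − k + 1) − d = 8.
The code is NOT MDS (slack = 8 > 0).
Description: the claimed parameters are [23, 13, 3]_2; such a code would be non-MDS.


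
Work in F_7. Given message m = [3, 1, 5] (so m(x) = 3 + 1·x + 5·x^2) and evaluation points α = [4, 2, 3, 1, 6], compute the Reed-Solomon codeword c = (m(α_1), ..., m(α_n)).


c = [3, 4, 2, 2, 0]

Message polynomial: m(x) = 3 + 1·x + 5·x^2 (mod 7).
For each evaluation point α_i, compute m(α_i) mod 7:
  α_1 = 4: Horner steps 5 → 0 → 3, so m(4) = 3.
  α_2 = 2: Horner steps 5 → 4 → 4, so m(2) = 4.
  α_3 = 3: Horner steps 5 → 2 → 2, so m(3) = 2.
  α_4 = 1: Horner steps 5 → 6 → 2, so m(1) = 2.
  α_5 = 6: Horner steps 5 → 3 → 0, so m(6) = 0.
Codeword c = [3, 4, 2, 2, 0] ∈ F_7^5.


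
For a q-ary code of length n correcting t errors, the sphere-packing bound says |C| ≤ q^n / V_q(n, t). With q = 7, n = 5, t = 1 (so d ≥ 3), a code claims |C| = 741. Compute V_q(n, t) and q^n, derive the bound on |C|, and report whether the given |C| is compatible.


V_q(n, t) = 31, q^n = 16807, Hamming bound = 542, |C| = 741 > bound (violated).

Step 1: Compute V_q(n, t) = Σ_{j=0}^1 C(n, j) (q−1)^j.
  j = 0: C(5,0)·(6)^0 = 1·1 = 1.
  j = 1: C(5,1)·(6)^1 = 5·6 = 30.
  V_q(n, t) = 1 + 30 = 31.
Step 2: q^n = 7^5 = 16807.
Step 3: Hamming bound ⌊q^n / V_q(n,t)⌋ = ⌊16807/31⌋ = 542.
Step 4: Compare |C| = 741 to 542: violated.
The claimed |C| lies above the Hamming bound, so no 7-ary code of length 5 with d ≥ 3 can have 741 codewords.


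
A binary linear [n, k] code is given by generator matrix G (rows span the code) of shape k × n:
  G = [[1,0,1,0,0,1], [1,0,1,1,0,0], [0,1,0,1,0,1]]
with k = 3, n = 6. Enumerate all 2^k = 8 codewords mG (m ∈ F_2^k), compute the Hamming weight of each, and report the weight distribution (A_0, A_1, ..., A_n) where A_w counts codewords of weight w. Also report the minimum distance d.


Weight distribution: A_0 = 1, A_1 = 1, A_2 = 1, A_3 = 3, A_4 = 2. Minimum distance d = 1.

Enumerate all 2^3 = 8 messages m ∈ F_2^3.
For each, compute codeword c = mG in F_2^6, then tally its weight.
  m = 000 → c = 000000, weight = 0.
  m = 100 → c = 101001, weight = 3.
  m = 010 → c = 101100, weight = 3.
  m = 110 → c = 000101, weight = 2.
  m = 001 → c = 010101, weight = 3.
  m = 101 → c = 111100, weight = 4.
  m = 011 → c = 111001, weight = 4.
  m = 111 → c = 010000, weight = 1.
Tally weights:
  weight 0: 1 codewords.
  weight 1: 1 codewords.
  weight 2: 1 codewords.
  weight 3: 3 codewords.
  weight 4: 2 codewords.
Minimum distance d = smallest w > 0 with A_w > 0 = 1.
Sanity: Σ A_w = 8 = 2^3 = 8 ✓.


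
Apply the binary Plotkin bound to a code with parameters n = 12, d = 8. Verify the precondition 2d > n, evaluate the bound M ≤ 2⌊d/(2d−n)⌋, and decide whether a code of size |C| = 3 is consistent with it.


Plotkin bound M ≤ 4; given |C| = 3 ≤ bound (satisfied).

Check applicability: 2d = 16, n = 12.
2d − n = 4 > 0, so Plotkin applies.
Compute d/(2d−n) = 8/4 ≈ 2.0000.
⌊d/(2d−n)⌋ = 2.
Plotkin bound: M ≤ 2·2 = 4.
Given |C| = 3, check: satisfied.
This |C| is below the Plotkin bound.


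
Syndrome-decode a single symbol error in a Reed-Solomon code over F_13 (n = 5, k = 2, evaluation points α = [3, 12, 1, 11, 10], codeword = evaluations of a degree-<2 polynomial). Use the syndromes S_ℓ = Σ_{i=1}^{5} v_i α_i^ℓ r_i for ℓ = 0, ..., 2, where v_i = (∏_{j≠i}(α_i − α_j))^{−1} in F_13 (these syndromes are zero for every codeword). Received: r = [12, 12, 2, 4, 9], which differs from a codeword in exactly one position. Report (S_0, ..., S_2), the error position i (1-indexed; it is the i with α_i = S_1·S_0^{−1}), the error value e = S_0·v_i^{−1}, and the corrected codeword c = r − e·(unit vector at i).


S = (12, 10, 4), error at position 1, error magnitude e = 7, c = [5, 12, 2, 4, 9].

Step 1: column multipliers v_i = (∏_{j≠i}(α_i − α_j))^{−1} mod 13.
  i = 1 (α = 3): (3−12)(3−1)(3−11)(3−10) = (−9)·2·(−8)·(−7) = −1008 ≡ 6, so v_1 = 6^{−1} = 11 (mod 13).
  i = 2 (α = 12): (12−3)(12−1)(12−11)(12−10) = 9·11·1·2 = 198 ≡ 3, so v_2 = 3^{−1} = 9 (mod 13).
  i = 3 (α = 1): (1−3)(1−12)(1−11)(1−10) = (−2)·(−11)·(−10)·(−9) = 1980 ≡ 4, so v_3 = 4^{−1} = 10 (mod 13).
  i = 4 (α = 11): (11−3)(11−12)(11−1)(11−10) = 8·(−1)·10·1 = −80 ≡ 11, so v_4 = 11^{−1} = 6 (mod 13).
  i = 5 (α = 10): (10−3)(10−12)(10−1)(10−11) = 7·(−2)·9·(−1) = 126 ≡ 9, so v_5 = 9^{−1} = 3 (mod 13).
  v = [11, 9, 10, 6, 3].
Step 2: syndromes of r = [12, 12, 2, 4, 9] (all sums mod 13).
  S_0 = Σ v_i r_i = 11·12 + 9·12 + 10·2 + 6·4 + 3·9 = 311 ≡ 12.
  S_1 = Σ v_i α_i r_i = 11·3·12 + 9·12·12 + 10·1·2 + 6·11·4 + 3·10·9 = 2246 ≡ 10.
  α_i^2 mod 13 = [9, 1, 1, 4, 9].
  S_2 = Σ v_i α_i^2 r_i = 11·9·12 + 9·1·12 + 10·1·2 + 6·4·4 + 3·9·9 = 1655 ≡ 4.
  S = (12, 10, 4) ≠ 0, so r is not a codeword (an error is present).
Step 3: locate the error. For a single error e at position i, S_ℓ = v_i·e·α_i^ℓ, so α_err = S_1/S_0.
  S_0^{−1} = 12^{−1} = 12 (mod 13), so α_err = 10·12 = 120 ≡ 3 = α_1. Error position i = 1.
  Consistency check: S_2/S_1 = 4·4 = 16 ≡ 3 = α_err ✓ (single-error assumption holds).
Step 4: error magnitude e = S_0/v_1 = S_0·∏_{j≠1}(α_1 − α_j) = 12·6 = 72 ≡ 7 (mod 13).
Step 5: correct position 1: c_1 = r_1 − e = 12 − 7 ≡ 5 (mod 13). Hence c = [5, 12, 2, 4, 9].
  Check: interpolating c through the α_i gives m(x) = 7 + 8·x (degree < 2) with m(α_i) = c_i for every i, so c is indeed a codeword.


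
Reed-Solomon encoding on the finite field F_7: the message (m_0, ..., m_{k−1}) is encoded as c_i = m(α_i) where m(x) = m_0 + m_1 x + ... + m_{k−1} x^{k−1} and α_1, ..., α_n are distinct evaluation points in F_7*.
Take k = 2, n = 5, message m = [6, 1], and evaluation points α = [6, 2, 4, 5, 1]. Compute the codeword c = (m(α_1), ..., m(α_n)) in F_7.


c = [5, 1, 3, 4, 0]

Message polynomial: m(x) = 6 + 1·x (mod 7).
For each evaluation point α_i, compute m(α_i) mod 7:
  α_1 = 6: Horner steps 1 → 5, so m(6) = 5.
  α_2 = 2: Horner steps 1 → 1, so m(2) = 1.
  α_3 = 4: Horner steps 1 → 3, so m(4) = 3.
  α_4 = 5: Horner steps 1 → 4, so m(5) = 4.
  α_5 = 1: Horner steps 1 → 0, so m(1) = 0.
Codeword c = [5, 1, 3, 4, 0] ∈ F_7^5.


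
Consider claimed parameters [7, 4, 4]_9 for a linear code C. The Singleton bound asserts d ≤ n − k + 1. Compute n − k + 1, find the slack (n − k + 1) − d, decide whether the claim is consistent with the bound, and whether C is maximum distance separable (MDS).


Singleton RHS = n − k + 1 = 4, slack = 0, bound satisfied, MDS.

Singleton bound: d ≤ n − k + 1.
Here n = 7, k = 4, so n − k + 1 = 4.
Given d = 4, check d ≤ 4: YES.
Slack = (n − k + 1) − d = 0.
The code is MDS (slack = 0).
Description: the claimed parameters are [7, 4, 4]_9; such a code would be MDS (meets Singleton bound).


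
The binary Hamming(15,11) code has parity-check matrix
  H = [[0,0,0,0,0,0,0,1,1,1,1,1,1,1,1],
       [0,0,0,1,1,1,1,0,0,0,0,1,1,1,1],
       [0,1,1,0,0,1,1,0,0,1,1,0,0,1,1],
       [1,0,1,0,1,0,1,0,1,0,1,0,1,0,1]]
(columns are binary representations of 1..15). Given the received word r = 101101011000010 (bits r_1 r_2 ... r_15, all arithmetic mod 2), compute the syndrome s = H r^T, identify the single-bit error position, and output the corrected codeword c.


s = (1, 1, 1, 1)^T, error position = 15, corrected codeword c = 101101011000011

Compute s = H r^T mod 2 one row at a time:
  s_1 = 1 + 1 + 0 + 0 + 0 + 0 + 1 + 0 = 3 ≡ 1 (mod 2).
  s_2 = 1 + 0 + 1 + 0 + 0 + 0 + 1 + 0 = 3 ≡ 1 (mod 2).
  s_3 = 0 + 1 + 1 + 0 + 0 + 0 + 1 + 0 = 3 ≡ 1 (mod 2).
  s_4 = 1 + 1 + 0 + 0 + 1 + 0 + 0 + 0 = 3 ≡ 1 (mod 2).
s = (1, 1, 1, 1)^T — this equals column 15 of H (binary 1111), so error is at position 15.
Correct: flip bit 15 of r = 101101011000010 to get c = 101101011000011.


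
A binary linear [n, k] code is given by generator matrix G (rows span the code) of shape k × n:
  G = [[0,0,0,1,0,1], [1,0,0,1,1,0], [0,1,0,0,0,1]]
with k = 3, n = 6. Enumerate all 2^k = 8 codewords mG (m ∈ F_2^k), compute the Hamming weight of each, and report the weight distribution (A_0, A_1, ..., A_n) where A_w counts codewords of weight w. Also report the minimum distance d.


Weight distribution: A_0 = 1, A_2 = 3, A_3 = 3, A_5 = 1. Minimum distance d = 2.

Enumerate all 2^3 = 8 messages m ∈ F_2^3.
For each, compute codeword c = mG in F_2^6, then tally its weight.
  m = 000 → c = 000000, weight = 0.
  m = 100 → c = 000101, weight = 2.
  m = 010 → c = 100110, weight = 3.
  m = 110 → c = 100011, weight = 3.
  m = 001 → c = 010001, weight = 2.
  m = 101 → c = 010100, weight = 2.
  m = 011 → c = 110111, weight = 5.
  m = 111 → c = 110010, weight = 3.
Tally weights:
  weight 0: 1 codewords.
  weight 2: 3 codewords.
  weight 3: 3 codewords.
  weight 5: 1 codewords.
Minimum distance d = smallest w > 0 with A_w > 0 = 2.
Sanity: Σ A_w = 8 = 2^3 = 8 ✓.


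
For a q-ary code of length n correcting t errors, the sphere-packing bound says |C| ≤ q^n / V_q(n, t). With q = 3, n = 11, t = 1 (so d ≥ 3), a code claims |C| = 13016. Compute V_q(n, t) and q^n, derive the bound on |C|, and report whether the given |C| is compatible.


V_q(n, t) = 23, q^n = 177147, Hamming bound = 7702, |C| = 13016 > bound (violated).

Step 1: Compute V_q(n, t) = Σ_{j=0}^1 C(n, j) (q−1)^j.
  j = 0: C(11,0)·(2)^0 = 1·1 = 1.
  j = 1: C(11,1)·(2)^1 = 11·2 = 22.
  V_q(n, t) = 1 + 22 = 23.
Step 2: q^n = 3^11 = 177147.
Step 3: Hamming bound ⌊q^n / V_q(n,t)⌋ = ⌊177147/23⌋ = 7702.
Step 4: Compare |C| = 13016 to 7702: violated.
The claimed |C| lies above the Hamming bound, so no 3-ary code of length 11 with d ≥ 3 can have 13016 codewords.


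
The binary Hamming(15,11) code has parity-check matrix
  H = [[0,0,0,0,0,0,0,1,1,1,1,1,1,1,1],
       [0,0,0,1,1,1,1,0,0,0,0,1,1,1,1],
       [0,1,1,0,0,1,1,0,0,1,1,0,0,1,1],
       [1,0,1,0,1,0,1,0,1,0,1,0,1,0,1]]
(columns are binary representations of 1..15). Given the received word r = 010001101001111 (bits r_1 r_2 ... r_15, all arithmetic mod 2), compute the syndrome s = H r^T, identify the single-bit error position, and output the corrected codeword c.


s = (1, 0, 1, 0)^T, error position = 10, corrected codeword c = 010001101101111

Compute s = H r^T mod 2 one row at a time:
  s_1 = 0 + 1 + 0 + 0 + 1 + 1 + 1 + 1 = 5 ≡ 1 (mod 2).
  s_2 = 0 + 0 + 1 + 1 + 1 + 1 + 1 + 1 = 6 ≡ 0 (mod 2).
  s_3 = 1 + 0 + 1 + 1 + 0 + 0 + 1 + 1 = 5 ≡ 1 (mod 2).
  s_4 = 0 + 0 + 0 + 1 + 1 + 0 + 1 + 1 = 4 ≡ 0 (mod 2).
s = (1, 0, 1, 0)^T — this equals column 10 of H (binary 1010), so error is at position 10.
Correct: flip bit 10 of r = 010001101001111 to get c = 010001101101111.


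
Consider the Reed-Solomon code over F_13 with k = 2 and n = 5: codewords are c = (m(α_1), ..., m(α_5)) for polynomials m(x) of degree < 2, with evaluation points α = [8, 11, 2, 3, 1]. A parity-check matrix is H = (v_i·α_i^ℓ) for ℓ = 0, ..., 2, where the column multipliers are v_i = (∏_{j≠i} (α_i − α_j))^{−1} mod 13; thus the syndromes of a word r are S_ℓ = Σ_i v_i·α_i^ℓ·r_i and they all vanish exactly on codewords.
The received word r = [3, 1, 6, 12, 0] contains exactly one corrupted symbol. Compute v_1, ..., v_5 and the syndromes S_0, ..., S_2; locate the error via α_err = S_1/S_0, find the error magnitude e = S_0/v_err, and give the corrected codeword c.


S = (3, 7, 12), error at position 2, error magnitude e = 6, c = [3, 8, 6, 12, 0].

Step 1: column multipliers v_i = (∏_{j≠i}(α_i − α_j))^{−1} mod 13.
  i = 1 (α = 8): (8−11)(8−2)(8−3)(8−1) = (−3)·6·5·7 = −630 ≡ 7, so v_1 = 7^{−1} = 2 (mod 13).
  i = 2 (α = 11): (11−8)(11−2)(11−3)(11−1) = 3·9·8·10 = 2160 ≡ 2, so v_2 = 2^{−1} = 7 (mod 13).
  i = 3 (α = 2): (2−8)(2−11)(2−3)(2−1) = (−6)·(−9)·(−1)·1 = −54 ≡ 11, so v_3 = 11^{−1} = 6 (mod 13).
  i = 4 (α = 3): (3−8)(3−11)(3−2)(3−1) = (−5)·(−8)·1·2 = 80 ≡ 2, so v_4 = 2^{−1} = 7 (mod 13).
  i = 5 (α = 1): (1−8)(1−11)(1−2)(1−3) = (−7)·(−10)·(−1)·(−2) = 140 ≡ 10, so v_5 = 10^{−1} = 4 (mod 13).
  v = [2, 7, 6, 7, 4].
Step 2: syndromes of r = [3, 1, 6, 12, 0] (all sums mod 13).
  S_0 = Σ v_i r_i = 2·3 + 7·1 + 6·6 + 7·12 + 4·0 = 133 ≡ 3.
  S_1 = Σ v_i α_i r_i = 2·8·3 + 7·11·1 + 6·2·6 + 7·3·12 + 4·1·0 = 449 ≡ 7.
  α_i^2 mod 13 = [12, 4, 4, 9, 1].
  S_2 = Σ v_i α_i^2 r_i = 2·12·3 + 7·4·1 + 6·4·6 + 7·9·12 + 4·1·0 = 1000 ≡ 12.
  S = (3, 7, 12) ≠ 0, so r is not a codeword (an error is present).
Step 3: locate the error. For a single error e at position i, S_ℓ = v_i·e·α_i^ℓ, so α_err = S_1/S_0.
  S_0^{−1} = 3^{−1} = 9 (mod 13), so α_err = 7·9 = 63 ≡ 11 = α_2. Error position i = 2.
  Consistency check: S_2/S_1 = 12·2 = 24 ≡ 11 = α_err ✓ (single-error assumption holds).
Step 4: error magnitude e = S_0/v_2 = S_0·∏_{j≠2}(α_2 − α_j) = 3·2 = 6 ≡ 6 (mod 13).
Step 5: correct position 2: c_2 = r_2 − e = 1 − 6 ≡ 8 (mod 13). Hence c = [3, 8, 6, 12, 0].
  Check: interpolating c through the α_i gives m(x) = 7 + 6·x (degree < 2) with m(α_i) = c_i for every i, so c is indeed a codeword.


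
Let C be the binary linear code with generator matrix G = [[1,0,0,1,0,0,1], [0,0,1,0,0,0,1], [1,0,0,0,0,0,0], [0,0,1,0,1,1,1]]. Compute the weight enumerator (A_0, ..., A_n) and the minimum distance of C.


Weight distribution: A_0 = 1, A_1 = 1, A_2 = 4, A_3 = 4, A_4 = 3, A_5 = 3. Minimum distance d = 1.

Enumerate all 2^4 = 16 messages m ∈ F_2^4.
For each, compute codeword c = mG in F_2^7, then tally its weight.
  m = 0000 → c = 0000000, weight = 0.
  m = 1000 → c = 1001001, weight = 3.
  m = 0100 → c = 0010001, weight = 2.
  m = 1100 → c = 1011000, weight = 3.
  m = 0010 → c = 1000000, weight = 1.
  m = 1010 → c = 0001001, weight = 2.
  m = 0110 → c = 1010001, weight = 3.
  m = 1110 → c = 0011000, weight = 2.
  m = 0001 → c = 0010111, weight = 4.
  m = 1001 → c = 1011110, weight = 5.
  m = 0101 → c = 0000110, weight = 2.
  m = 1101 → c = 1001111, weight = 5.
  m = 0011 → c = 1010111, weight = 5.
  m = 1011 → c = 0011110, weight = 4.
  m = 0111 → c = 1000110, weight = 3.
  m = 1111 → c = 0001111, weight = 4.
Tally weights:
  weight 0: 1 codewords.
  weight 1: 1 codewords.
  weight 2: 4 codewords.
  weight 3: 4 codewords.
  weight 4: 3 codewords.
  weight 5: 3 codewords.
Minimum distance d = smallest w > 0 with A_w > 0 = 1.
Sanity: Σ A_w = 16 = 2^4 = 16 ✓.


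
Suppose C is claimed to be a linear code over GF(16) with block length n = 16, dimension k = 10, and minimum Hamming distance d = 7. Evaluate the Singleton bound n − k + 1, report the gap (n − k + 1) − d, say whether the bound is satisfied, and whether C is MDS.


Singleton RHS = n − k + 1 = 7, slack = 0, bound satisfied, MDS.

Singleton bound: d ≤ n − k + 1.
Here n = 16, k = 10, so n − k + 1 = 7.
Given d = 7, check d ≤ 7: YES.
Slack = (n − k + 1) − d = 0.
The code is MDS (slack = 0).
Description: the claimed parameters are [16, 10, 7]_16; such a code would be MDS (meets Singleton bound).


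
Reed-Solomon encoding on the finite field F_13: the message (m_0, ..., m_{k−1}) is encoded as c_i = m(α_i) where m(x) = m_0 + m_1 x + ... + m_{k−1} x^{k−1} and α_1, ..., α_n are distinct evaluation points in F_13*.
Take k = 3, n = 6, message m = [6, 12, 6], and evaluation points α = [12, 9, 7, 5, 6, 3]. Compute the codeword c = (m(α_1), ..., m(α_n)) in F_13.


c = [0, 2, 7, 8, 8, 5]

Message polynomial: m(x) = 6 + 12·x + 6·x^2 (mod 13).
For each evaluation point α_i, compute m(α_i) mod 13:
  α_1 = 12: Horner steps 6 → 6 → 0, so m(12) = 0.
  α_2 = 9: Horner steps 6 → 1 → 2, so m(9) = 2.
  α_3 = 7: Horner steps 6 → 2 → 7, so m(7) = 7.
  α_4 = 5: Horner steps 6 → 3 → 8, so m(5) = 8.
  α_5 = 6: Horner steps 6 → 9 → 8, so m(6) = 8.
  α_6 = 3: Horner steps 6 → 4 → 5, so m(3) = 5.
Codeword c = [0, 2, 7, 8, 8, 5] ∈ F_13^6.


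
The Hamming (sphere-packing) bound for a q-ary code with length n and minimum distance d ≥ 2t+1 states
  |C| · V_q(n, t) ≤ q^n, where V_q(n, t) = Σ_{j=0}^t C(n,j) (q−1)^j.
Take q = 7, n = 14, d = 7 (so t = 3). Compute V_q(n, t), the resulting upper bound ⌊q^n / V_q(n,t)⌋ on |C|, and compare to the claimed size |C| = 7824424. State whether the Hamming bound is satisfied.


V_q(n, t) = 81985, q^n = 678223072849, Hamming bound = 8272526, |C| = 7824424 ≤ bound (satisfied).

Step 1: Compute V_q(n, t) = Σ_{j=0}^3 C(n, j) (q−1)^j.
  j = 0: C(14,0)·(6)^0 = 1·1 = 1.
  j = 1: C(14,1)·(6)^1 = 14·6 = 84.
  j = 2: C(14,2)·(6)^2 = 91·36 = 3276.
  j = 3: C(14,3)·(6)^3 = 364·216 = 78624.
  V_q(n, t) = 1 + 84 + 3276 + 78624 = 81985.
Step 2: q^n = 7^14 = 678223072849.
Step 3: Hamming bound ⌊q^n / V_q(n,t)⌋ = ⌊678223072849/81985⌋ = 8272526.
Step 4: Compare |C| = 7824424 to 8272526: satisfied.
The claimed |C| lies below the Hamming bound.


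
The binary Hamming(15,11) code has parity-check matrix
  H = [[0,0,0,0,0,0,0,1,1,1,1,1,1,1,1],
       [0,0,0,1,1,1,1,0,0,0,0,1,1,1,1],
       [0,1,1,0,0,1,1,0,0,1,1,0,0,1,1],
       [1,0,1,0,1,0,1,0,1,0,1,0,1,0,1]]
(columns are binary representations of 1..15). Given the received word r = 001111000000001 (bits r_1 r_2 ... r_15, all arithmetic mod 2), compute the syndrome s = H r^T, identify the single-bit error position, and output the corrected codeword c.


s = (1, 0, 1, 1)^T, error position = 11, corrected codeword c = 001111000010001

Compute s = H r^T mod 2 one row at a time:
  s_1 = 0 + 0 + 0 + 0 + 0 + 0 + 0 + 1 = 1 ≡ 1 (mod 2).
  s_2 = 1 + 1 + 1 + 0 + 0 + 0 + 0 + 1 = 4 ≡ 0 (mod 2).
  s_3 = 0 + 1 + 1 + 0 + 0 + 0 + 0 + 1 = 3 ≡ 1 (mod 2).
  s_4 = 0 + 1 + 1 + 0 + 0 + 0 + 0 + 1 = 3 ≡ 1 (mod 2).
s = (1, 0, 1, 1)^T — this equals column 11 of H (binary 1011), so error is at position 11.
Correct: flip bit 11 of r = 001111000000001 to get c = 001111000010001.


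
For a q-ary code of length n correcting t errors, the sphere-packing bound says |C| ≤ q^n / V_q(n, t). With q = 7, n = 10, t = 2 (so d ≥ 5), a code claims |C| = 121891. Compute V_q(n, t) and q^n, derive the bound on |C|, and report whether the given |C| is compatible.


V_q(n, t) = 1681, q^n = 282475249, Hamming bound = 168040, |C| = 121891 ≤ bound (satisfied).

Step 1: Compute V_q(n, t) = Σ_{j=0}^2 C(n, j) (q−1)^j.
  j = 0: C(10,0)·(6)^0 = 1·1 = 1.
  j = 1: C(10,1)·(6)^1 = 10·6 = 60.
  j = 2: C(10,2)·(6)^2 = 45·36 = 1620.
  V_q(n, t) = 1 + 60 + 1620 = 1681.
Step 2: q^n = 7^10 = 282475249.
Step 3: Hamming bound ⌊q^n / V_q(n,t)⌋ = ⌊282475249/1681⌋ = 168040.
Step 4: Compare |C| = 121891 to 168040: satisfied.
The claimed |C| lies below the Hamming bound.


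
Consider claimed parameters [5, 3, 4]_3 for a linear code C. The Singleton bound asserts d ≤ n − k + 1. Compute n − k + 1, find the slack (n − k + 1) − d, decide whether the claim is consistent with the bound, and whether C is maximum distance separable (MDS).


Singleton RHS = n − k + 1 = 3, slack = -1, bound violated (no such code; not MDS).

Singleton bound: d ≤ n − k + 1.
Here n = 5, k = 3, so n − k + 1 = 3.
Given d = 4, check d ≤ 3: NO.
Slack = (n − k + 1) − d = -1.
The slack is negative: d = 4 exceeds n − k + 1 = 3 by 1, so the Singleton bound is violated and no linear [5, 3, 4]_3 code can exist. In particular it is not MDS (MDS requires d = n − k + 1 exactly).
Description: the claimed parameters are [5, 3, 4]_3; such a code would be impossible (violates the Singleton bound).


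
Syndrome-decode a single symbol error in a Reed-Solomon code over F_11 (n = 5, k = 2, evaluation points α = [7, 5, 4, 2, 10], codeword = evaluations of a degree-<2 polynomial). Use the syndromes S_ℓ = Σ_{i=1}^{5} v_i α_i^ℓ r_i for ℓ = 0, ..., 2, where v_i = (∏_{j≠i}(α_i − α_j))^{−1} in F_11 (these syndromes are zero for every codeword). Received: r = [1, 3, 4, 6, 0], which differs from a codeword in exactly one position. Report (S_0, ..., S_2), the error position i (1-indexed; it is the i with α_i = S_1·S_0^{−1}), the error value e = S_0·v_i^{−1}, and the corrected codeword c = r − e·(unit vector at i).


S = (7, 4, 7), error at position 5, error magnitude e = 2, c = [1, 3, 4, 6, 9].

Step 1: column multipliers v_i = (∏_{j≠i}(α_i − α_j))^{−1} mod 11.
  i = 1 (α = 7): (7−5)(7−4)(7−2)(7−10) = 2·3·5·(−3) = −90 ≡ 9, so v_1 = 9^{−1} = 5 (mod 11).
  i = 2 (α = 5): (5−7)(5−4)(5−2)(5−10) = (−2)·1·3·(−5) = 30 ≡ 8, so v_2 = 8^{−1} = 7 (mod 11).
  i = 3 (α = 4): (4−7)(4−5)(4−2)(4−10) = (−3)·(−1)·2·(−6) = −36 ≡ 8, so v_3 = 8^{−1} = 7 (mod 11).
  i = 4 (α = 2): (2−7)(2−5)(2−4)(2−10) = (−5)·(−3)·(−2)·(−8) = 240 ≡ 9, so v_4 = 9^{−1} = 5 (mod 11).
  i = 5 (α = 10): (10−7)(10−5)(10−4)(10−2) = 3·5·6·8 = 720 ≡ 5, so v_5 = 5^{−1} = 9 (mod 11).
  v = [5, 7, 7, 5, 9].
Step 2: syndromes of r = [1, 3, 4, 6, 0] (all sums mod 11).
  S_0 = Σ v_i r_i = 5·1 + 7·3 + 7·4 + 5·6 + 9·0 = 84 ≡ 7.
  S_1 = Σ v_i α_i r_i = 5·7·1 + 7·5·3 + 7·4·4 + 5·2·6 + 9·10·0 = 312 ≡ 4.
  α_i^2 mod 11 = [5, 3, 5, 4, 1].
  S_2 = Σ v_i α_i^2 r_i = 5·5·1 + 7·3·3 + 7·5·4 + 5·4·6 + 9·1·0 = 348 ≡ 7.
  S = (7, 4, 7) ≠ 0, so r is not a codeword (an error is present).
Step 3: locate the error. For a single error e at position i, S_ℓ = v_i·e·α_i^ℓ, so α_err = S_1/S_0.
  S_0^{−1} = 7^{−1} = 8 (mod 11), so α_err = 4·8 = 32 ≡ 10 = α_5. Error position i = 5.
  Consistency check: S_2/S_1 = 7·3 = 21 ≡ 10 = α_err ✓ (single-error assumption holds).
Step 4: error magnitude e = S_0/v_5 = S_0·∏_{j≠5}(α_5 − α_j) = 7·5 = 35 ≡ 2 (mod 11).
Step 5: correct position 5: c_5 = r_5 − e = 0 − 2 ≡ 9 (mod 11). Hence c = [1, 3, 4, 6, 9].
  Check: interpolating c through the α_i gives m(x) = 8 + 10·x (degree < 2) with m(α_i) = c_i for every i, so c is indeed a codeword.
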